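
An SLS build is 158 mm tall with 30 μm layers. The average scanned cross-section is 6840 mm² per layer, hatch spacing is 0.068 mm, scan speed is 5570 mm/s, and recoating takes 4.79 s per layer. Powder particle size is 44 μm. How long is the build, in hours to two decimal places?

Number of layers: 158 / 0.03 → 5267 (rounded up).
Per-layer scan distance = 6840 / 0.068, so 100588.2 mm.
Scan time per layer = 100588.2 / 5570, so 18.0589 s.
Time per layer = 18.0589 + 4.79 = 22.8489 s.
Build time = 5267 × 22.8489 = 120345.1563 s = 33.43 hours.

33.43 hours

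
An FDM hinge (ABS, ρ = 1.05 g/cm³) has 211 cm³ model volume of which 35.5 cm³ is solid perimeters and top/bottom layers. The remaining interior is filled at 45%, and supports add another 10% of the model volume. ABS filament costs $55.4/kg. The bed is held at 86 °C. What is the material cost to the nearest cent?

$7.89

Interior volume = 211 − 35.5 = 175.5 cm³.
Infill volume = 0.45 × 175.5, so 78.975 cm³.
Support = 0.10 × 211 = 21.1 cm³.
Total extruded: 35.5 + 78.975 + 21.1 → 135.575 cm³.
Mass = 135.575 × 1.05, so 142.35375 g.
Cost = 142.35375 g / 1000 × $55.4/kg = $7.89.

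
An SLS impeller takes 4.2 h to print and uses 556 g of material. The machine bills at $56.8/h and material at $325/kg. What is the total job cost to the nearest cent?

Machine-time cost = 56.8 × 4.2 = $238.56.
Material cost = 325 × 556/1000 = $180.70.
Total = 238.56 + 180.70 = $419.26.

$419.26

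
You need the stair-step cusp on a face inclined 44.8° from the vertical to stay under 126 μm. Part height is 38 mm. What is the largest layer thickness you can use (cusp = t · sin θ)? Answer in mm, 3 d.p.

sin(44.8°) = 0.7046; t_max = 0.126/0.7046 = 0.179 mm.

0.179 mm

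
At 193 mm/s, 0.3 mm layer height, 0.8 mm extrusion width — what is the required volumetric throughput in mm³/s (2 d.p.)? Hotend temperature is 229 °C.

46.32

Bead cross-section: 0.3 × 0.8 → 0.24 mm².
Volumetric flow = 193 × 0.24 = 46.32 mm³/s.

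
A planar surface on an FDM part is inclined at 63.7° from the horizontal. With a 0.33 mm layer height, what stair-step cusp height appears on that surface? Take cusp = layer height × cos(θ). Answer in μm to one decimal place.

146.2 μm

Cusp = layer height × cos(63.7°) = 0.33 × 0.4431 = 0.146223 mm = 146.2 μm.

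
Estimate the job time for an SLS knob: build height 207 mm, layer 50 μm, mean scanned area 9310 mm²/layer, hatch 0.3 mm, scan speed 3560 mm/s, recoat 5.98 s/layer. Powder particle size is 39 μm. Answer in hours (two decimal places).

Layers = ⌈207/0.05⌉ = 4140.
Hatch length per layer = 9310 / 0.3 = 31033.3 mm.
Scan time per layer: 31033.3 / 3560 → 8.7172 s.
Time per layer = 8.7172 + 5.98 = 14.6972 s.
Total: 4140 × 14.6972 s = 60846.408 s → 16.90 hours.

16.90 hours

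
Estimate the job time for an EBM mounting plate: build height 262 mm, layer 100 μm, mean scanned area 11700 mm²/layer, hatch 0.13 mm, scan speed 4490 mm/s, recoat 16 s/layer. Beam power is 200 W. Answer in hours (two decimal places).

Layers = ⌈262/0.1⌉ = 2620.
Hatch length per layer = 11700 / 0.13 = 90000 mm.
Per-layer scan time: 90000 / 4490 → 20.0445 s.
Per-layer time = 20.0445 + 16, so 36.0445 s.
Build time = 2620 × 36.0445 = 94436.59 s = 26.23 hours.

26.23 hours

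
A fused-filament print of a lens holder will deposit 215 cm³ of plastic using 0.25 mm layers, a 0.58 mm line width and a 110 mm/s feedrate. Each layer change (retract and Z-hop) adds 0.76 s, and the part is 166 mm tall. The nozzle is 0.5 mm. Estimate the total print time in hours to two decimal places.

3.88 hours

Extrusion cross-section: 0.25 × 0.58 → 0.145 mm².
Path length: 215000 mm³ / 0.145 mm² → 1482758.6 mm.
Print-move time = 1482758.6 / 110, so 13479.6 s.
Layers = ⌈166/0.25⌉ = 664.
Z-hop total: 664 × 0.76 → 504.64 s.
Total = 13479.6 + 504.64 = 13984.24 s = 3.88 hours.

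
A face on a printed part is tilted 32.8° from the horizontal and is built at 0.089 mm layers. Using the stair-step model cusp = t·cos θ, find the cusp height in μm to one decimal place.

74.8 μm

h_c = t·cos θ = 0.089 × 0.8406 = 0.074813 mm (74.8 μm).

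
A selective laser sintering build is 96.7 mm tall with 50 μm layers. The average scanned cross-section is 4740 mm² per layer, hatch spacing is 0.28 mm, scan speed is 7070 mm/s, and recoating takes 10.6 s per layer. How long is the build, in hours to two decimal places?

6.98 hours

Number of layers: 96.7 / 0.05 → 1934 (rounded up).
Scan path per layer: 4740 / 0.28 → 16928.6 mm.
Scan time per layer = 16928.6 / 7070 = 2.3944 s.
Per-layer time: 2.3944 + 10.6 → 12.9944 s.
Build time = 1934 × 12.9944 = 25131.1696 s = 6.98 hours.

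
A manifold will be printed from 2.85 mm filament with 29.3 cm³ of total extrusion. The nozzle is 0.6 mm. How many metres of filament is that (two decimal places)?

Filament cross-section = π × (2.85/2)² = 6.3794 mm².
L = 29300 mm³ / 6.3794 mm² = 4592.91 mm, i.e. 4.59 m.

4.59 m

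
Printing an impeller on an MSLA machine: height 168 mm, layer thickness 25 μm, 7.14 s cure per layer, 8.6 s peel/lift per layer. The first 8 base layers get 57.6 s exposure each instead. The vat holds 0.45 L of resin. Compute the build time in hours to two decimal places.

Number of layers: 168 / 0.025 → 6720 (rounded up).
Base layers = 8 × (57.6 + 8.6), so 529.6 s.
Normal layers: 6712 × (7.14 + 8.6) → 105646.88 s.
Sum: 529.6 + 105646.88 = 106176.48 s → 29.49 hours.

29.49 hours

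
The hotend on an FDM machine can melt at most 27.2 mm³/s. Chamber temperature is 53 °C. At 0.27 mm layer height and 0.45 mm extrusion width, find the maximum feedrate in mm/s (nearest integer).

Extrusion cross-section = 0.27 × 0.45, so 0.1215 mm².
v_max = Q/A = 27.2/0.1215 = 223.87 mm/s → 224 mm/s.

224 mm/s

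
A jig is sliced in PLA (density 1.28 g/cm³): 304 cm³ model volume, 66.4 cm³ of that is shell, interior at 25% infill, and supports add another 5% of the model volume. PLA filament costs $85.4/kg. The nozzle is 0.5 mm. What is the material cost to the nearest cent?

Infill region = 304 − 66.4 = 237.6 cm³.
Deposited infill = 0.25 × 237.6 = 59.4 cm³.
Support = 0.05 × 304, so 15.2 cm³.
Deposited volume = 66.4 + 59.4 + 15.2 = 141 cm³.
Mass = 141 × 1.28 = 180.48 g.
Cost = 180.48 g / 1000 × $85.4/kg = $15.41.

$15.41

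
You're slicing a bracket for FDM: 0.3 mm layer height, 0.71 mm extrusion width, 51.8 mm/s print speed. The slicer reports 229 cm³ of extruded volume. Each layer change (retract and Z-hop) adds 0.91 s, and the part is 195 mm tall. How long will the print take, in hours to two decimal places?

5.93 hours

Extrusion cross-section = 0.3 × 0.71 = 0.213 mm².
Toolpath length = 229 cm³ / 0.213 mm² = 229000 / 0.213 = 1075117.4 mm.
Print-move time = 1075117.4 / 51.8 = 20755.2 s.
Layers = ⌈195/0.3⌉ = 650.
Layer-change overhead: 650 × 0.91 → 591.5 s.
Total = 20755.2 + 591.5 = 21346.7 s = 5.93 hours.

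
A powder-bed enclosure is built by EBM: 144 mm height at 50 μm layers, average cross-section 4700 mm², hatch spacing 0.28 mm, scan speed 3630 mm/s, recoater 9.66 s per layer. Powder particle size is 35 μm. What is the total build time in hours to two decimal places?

11.43 hours

Layers = ⌈144/0.05⌉ = 2880.
Per-layer scan distance = 4700 / 0.28, so 16785.7 mm.
Per-layer scan time: 16785.7 / 3630 → 4.6242 s.
Per-layer time: 4.6242 + 9.66 → 14.2842 s.
Build time = 2880 × 14.2842 = 41138.496 s = 11.43 hours.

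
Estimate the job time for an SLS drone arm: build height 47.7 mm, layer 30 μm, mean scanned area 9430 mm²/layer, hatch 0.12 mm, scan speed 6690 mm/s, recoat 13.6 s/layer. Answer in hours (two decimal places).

Number of layers: 47.7 / 0.03 → 1590 (rounded up).
Per-layer scan distance: 9430 / 0.12 → 78583.3 mm.
Scan time per layer = 78583.3 / 6690, so 11.7464 s.
Per-layer time = 11.7464 + 13.6, so 25.3464 s.
Build time = 1590 × 25.3464 = 40300.776 s = 11.19 hours.

11.19 hours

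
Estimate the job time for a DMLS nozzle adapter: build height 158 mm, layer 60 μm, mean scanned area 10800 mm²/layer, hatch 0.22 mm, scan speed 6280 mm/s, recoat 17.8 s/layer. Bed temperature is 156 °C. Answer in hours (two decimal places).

18.74 hours

Layer count = ceil(158 / 0.06) = 2634.
Per-layer scan distance = 10800 / 0.22, so 49090.9 mm.
Scan time per layer: 49090.9 / 6280 → 7.817 s.
Layer cycle = 7.817 + 17.8 = 25.617 s.
Build time = 2634 × 25.617 = 67475.178 s = 18.74 hours.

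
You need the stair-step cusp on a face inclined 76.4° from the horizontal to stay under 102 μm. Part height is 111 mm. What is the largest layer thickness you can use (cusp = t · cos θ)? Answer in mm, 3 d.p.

cos(76.4°) = 0.2351; t_max = 0.102/0.2351 = 0.434 mm.

0.434 mm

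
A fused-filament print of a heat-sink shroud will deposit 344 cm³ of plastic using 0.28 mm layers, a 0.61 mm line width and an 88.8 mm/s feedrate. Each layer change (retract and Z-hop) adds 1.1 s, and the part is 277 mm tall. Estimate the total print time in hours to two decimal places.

Bead cross-section = 0.28 × 0.61, so 0.1708 mm².
Total extruded path = 344000/0.1708 = 2014051.5 mm.
Print-move time = 2014051.5 / 88.8 = 22680.8 s.
Number of layers: 277 / 0.28 → 990 (rounded up).
Non-print overhead: 990 × 1.1 → 1089 s.
Altogether 22680.8 + 1089 = 23769.8 s, i.e. 6.60 hours.

6.60 hours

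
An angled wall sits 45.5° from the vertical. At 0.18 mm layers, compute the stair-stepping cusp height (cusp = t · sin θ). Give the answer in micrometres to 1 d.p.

h_c = t·sin θ = 0.18 × 0.7133 = 0.128394 mm (128.4 μm).

128.4 μm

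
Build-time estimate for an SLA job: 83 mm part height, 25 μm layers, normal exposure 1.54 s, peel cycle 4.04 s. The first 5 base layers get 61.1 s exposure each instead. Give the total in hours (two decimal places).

5.23 hours

Layers = ⌈83/0.025⌉ = 3320.
Base layers = 5 × (61.1 + 4.04), so 325.7 s.
Remaining layers = 3315 × (1.54 + 4.04) = 18497.7 s.
Sum: 325.7 + 18497.7 = 18823.4 s → 5.23 hours.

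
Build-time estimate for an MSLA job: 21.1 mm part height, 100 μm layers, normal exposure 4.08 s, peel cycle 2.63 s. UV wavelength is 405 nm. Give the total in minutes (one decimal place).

23.6 minutes

Number of layers: 21.1 / 0.1 → 211 (rounded up).
Each layer takes = 4.08 + 2.63 = 6.71 s.
Build time: 211 × 6.71 s = 1415.81 s, i.e. 23.6 minutes.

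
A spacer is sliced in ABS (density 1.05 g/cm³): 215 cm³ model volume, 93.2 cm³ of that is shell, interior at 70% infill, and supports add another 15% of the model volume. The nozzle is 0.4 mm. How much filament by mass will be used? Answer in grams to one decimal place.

Interior volume: 215 − 93.2 → 121.8 cm³.
Infill volume = 0.70 × 121.8, so 85.26 cm³.
Support = 0.15 × 215, so 32.25 cm³.
Total printed volume = 93.2 + 85.26 + 32.25 = 210.71 cm³.
Mass: 210.71 × 1.05 → 221.2455 g.

221.2 g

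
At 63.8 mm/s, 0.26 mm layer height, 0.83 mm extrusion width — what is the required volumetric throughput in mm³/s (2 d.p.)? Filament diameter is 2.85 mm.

Extrusion cross-section: 0.26 × 0.83 → 0.2158 mm².
Volumetric flow = 63.8 × 0.2158 = 13.77 mm³/s.

13.77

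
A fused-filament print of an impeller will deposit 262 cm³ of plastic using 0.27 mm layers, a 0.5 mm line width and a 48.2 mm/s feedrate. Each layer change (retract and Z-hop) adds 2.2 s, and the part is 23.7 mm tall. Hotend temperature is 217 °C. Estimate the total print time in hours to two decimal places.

Line area = 0.27 × 0.5 = 0.135 mm².
Toolpath length = 262 cm³ / 0.135 mm² = 262000 / 0.135 = 1940740.7 mm.
Print-move time = 1940740.7 / 48.2 = 40264.3 s.
Layers = ⌈23.7/0.27⌉ = 88.
Non-print overhead = 88 × 2.2, so 193.6 s.
Altogether 40264.3 + 193.6 = 40457.9 s, i.e. 11.24 hours.

11.24 hours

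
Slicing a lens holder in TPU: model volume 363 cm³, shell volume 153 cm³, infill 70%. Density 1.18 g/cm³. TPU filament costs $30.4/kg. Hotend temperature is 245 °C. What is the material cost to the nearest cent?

$10.76

Infill region: 363 − 153 → 210 cm³.
Deposited infill: 0.70 × 210 → 147 cm³.
Total extruded = 153 + 147 = 300 cm³.
Mass: 300 × 1.18 → 354 g.
Cost = 354 g / 1000 × $30.4/kg = $10.76.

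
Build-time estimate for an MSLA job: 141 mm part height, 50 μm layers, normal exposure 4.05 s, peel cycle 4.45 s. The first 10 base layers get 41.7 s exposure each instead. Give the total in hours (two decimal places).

6.76 hours

Layer count = ceil(141 / 0.05) = 2820.
Base layers = 10 × (41.7 + 4.45), so 461.5 s.
Remaining layers = 2810 × (4.05 + 4.45) = 23885 s.
Total = 461.5 + 23885 = 24346.5 s = 6.76 hours.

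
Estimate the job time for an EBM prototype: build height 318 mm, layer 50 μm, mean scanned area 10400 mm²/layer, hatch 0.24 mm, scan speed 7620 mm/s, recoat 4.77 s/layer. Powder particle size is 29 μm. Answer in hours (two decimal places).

18.47 hours

Layer count = ceil(318 / 0.05) = 6360.
Per-layer scan distance = 10400 / 0.24 = 43333.3 mm.
Per-layer scan time = 43333.3 / 7620 = 5.6868 s.
Per-layer time = 5.6868 + 4.77, so 10.4568 s.
Total: 6360 × 10.4568 s = 66505.248 s → 18.47 hours.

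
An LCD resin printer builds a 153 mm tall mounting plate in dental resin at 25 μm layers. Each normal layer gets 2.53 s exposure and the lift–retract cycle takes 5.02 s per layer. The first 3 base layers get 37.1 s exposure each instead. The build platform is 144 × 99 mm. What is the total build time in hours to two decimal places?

12.86 hours

Number of layers: 153 / 0.025 → 6120 (rounded up).
Bottom layers = 3 × (37.1 + 5.02) = 126.36 s.
Regular layers = 6117 × (2.53 + 5.02) = 46183.35 s.
Total = 126.36 + 46183.35 = 46309.71 s = 12.86 hours.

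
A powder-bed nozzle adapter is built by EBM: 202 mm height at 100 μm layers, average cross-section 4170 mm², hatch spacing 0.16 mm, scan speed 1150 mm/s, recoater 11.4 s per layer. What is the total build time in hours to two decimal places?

19.11 hours

Layers = ⌈202/0.1⌉ = 2020.
Hatch length per layer = 4170 / 0.16, so 26062.5 mm.
Per-layer scan time = 26062.5 / 1150, so 22.663 s.
Layer cycle = 22.663 + 11.4 = 34.063 s.
Build time = 2020 × 34.063 = 68807.26 s = 19.11 hours.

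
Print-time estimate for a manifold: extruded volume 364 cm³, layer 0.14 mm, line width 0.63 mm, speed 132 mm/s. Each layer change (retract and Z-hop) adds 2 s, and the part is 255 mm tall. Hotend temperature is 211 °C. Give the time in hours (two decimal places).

Bead cross-section: 0.14 × 0.63 → 0.0882 mm².
Path length: 364000 mm³ / 0.0882 mm² → 4126984.1 mm.
Print-move time: 4126984.1 / 132 → 31265 s.
Number of layers: 255 / 0.14 → 1822 (rounded up).
Z-hop total: 1822 × 2 → 3644 s.
Altogether 31265 + 3644 = 34909 s, i.e. 9.70 hours.

9.70 hours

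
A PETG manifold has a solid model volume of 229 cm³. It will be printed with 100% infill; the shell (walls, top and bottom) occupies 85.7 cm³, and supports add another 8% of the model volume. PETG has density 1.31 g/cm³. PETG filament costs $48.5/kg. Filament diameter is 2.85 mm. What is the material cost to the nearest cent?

Interior volume = 229 − 85.7, so 143.3 cm³.
Deposited infill = 1.00 × 143.3, so 143.3 cm³.
Support: 0.08 × 229 → 18.32 cm³.
Deposited volume = 85.7 + 143.3 + 18.32 = 247.32 cm³.
Mass = 247.32 × 1.31 = 323.9892 g.
Cost = 323.9892 g / 1000 × $48.5/kg = $15.71.

$15.71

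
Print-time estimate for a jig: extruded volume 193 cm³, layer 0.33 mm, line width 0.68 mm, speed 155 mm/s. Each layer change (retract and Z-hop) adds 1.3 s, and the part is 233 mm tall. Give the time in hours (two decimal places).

1.80 hours

Bead cross-section: 0.33 × 0.68 → 0.2244 mm².
Path length: 193000 mm³ / 0.2244 mm² → 860071.3 mm.
Print-move time = 860071.3 / 155, so 5548.8 s.
Layer count = ceil(233 / 0.33) = 707.
Non-print overhead = 707 × 1.3, so 919.1 s.
Total = 5548.8 + 919.1 = 6467.9 s = 1.80 hours.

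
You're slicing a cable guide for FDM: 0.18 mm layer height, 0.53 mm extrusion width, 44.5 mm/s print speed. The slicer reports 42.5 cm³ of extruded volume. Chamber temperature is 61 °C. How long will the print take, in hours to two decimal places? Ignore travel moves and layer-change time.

2.78 hours

Line area: 0.18 × 0.53 → 0.0954 mm².
Total extruded path = 42500/0.0954 = 445492.7 mm.
Extrusion time = 445492.7 / 44.5, so 10011.1 s.
In the requested units: 10011.1 s = 2.78 hours.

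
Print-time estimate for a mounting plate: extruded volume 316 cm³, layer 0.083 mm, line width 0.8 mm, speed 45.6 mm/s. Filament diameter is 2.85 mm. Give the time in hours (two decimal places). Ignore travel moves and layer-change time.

28.99 hours

Extrusion cross-section: 0.083 × 0.8 → 0.0664 mm².
Path length: 316000 mm³ / 0.0664 mm² → 4759036.1 mm.
Time extruding = 4759036.1 / 45.6, so 104364.8 s.
That's 104364.8 s → 28.99 hours.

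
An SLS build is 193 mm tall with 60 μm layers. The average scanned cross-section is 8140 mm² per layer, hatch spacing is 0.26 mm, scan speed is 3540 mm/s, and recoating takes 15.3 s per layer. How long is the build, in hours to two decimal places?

Layer count = ceil(193 / 0.06) = 3217.
Hatch length per layer: 8140 / 0.26 → 31307.7 mm.
Per-layer scan time = 31307.7 / 3540 = 8.844 s.
Time per layer = 8.844 + 15.3, so 24.144 s.
3217 layers × 24.144 s/layer = 77671.248 s, i.e. 21.58 hours.

21.58 hours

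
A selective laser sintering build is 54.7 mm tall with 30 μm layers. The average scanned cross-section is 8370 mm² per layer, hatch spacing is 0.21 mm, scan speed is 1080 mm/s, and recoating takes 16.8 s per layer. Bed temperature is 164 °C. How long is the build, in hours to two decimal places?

Layer count = ceil(54.7 / 0.03) = 1824.
Scan path per layer = 8370 / 0.21, so 39857.1 mm.
Scan time per layer = 39857.1 / 1080, so 36.9047 s.
Per-layer time = 36.9047 + 16.8, so 53.7047 s.
1824 layers × 53.7047 s/layer = 97957.3728 s, i.e. 27.21 hours.

27.21 hours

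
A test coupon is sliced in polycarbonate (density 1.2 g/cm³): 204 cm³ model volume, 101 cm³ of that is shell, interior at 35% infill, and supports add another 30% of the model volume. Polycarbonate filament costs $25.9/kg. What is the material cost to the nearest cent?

Infill region = 204 − 101 = 103 cm³.
Deposited infill = 0.35 × 103 = 36.05 cm³.
Support = 0.30 × 204, so 61.2 cm³.
Deposited volume = 101 + 36.05 + 61.2, so 198.25 cm³.
Mass = 198.25 × 1.2 = 237.9 g.
Cost = 237.9 g / 1000 × $25.9/kg = $6.16.

$6.16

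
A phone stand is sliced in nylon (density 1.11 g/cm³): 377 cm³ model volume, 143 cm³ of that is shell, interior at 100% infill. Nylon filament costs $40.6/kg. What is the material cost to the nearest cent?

Interior volume = 377 − 143, so 234 cm³.
Infill deposited = 1.00 × 234, so 234 cm³.
Deposited volume = 143 + 234, so 377 cm³.
Mass = 377 × 1.11 = 418.47 g.
Cost = 418.47 g / 1000 × $40.6/kg = $16.99.

$16.99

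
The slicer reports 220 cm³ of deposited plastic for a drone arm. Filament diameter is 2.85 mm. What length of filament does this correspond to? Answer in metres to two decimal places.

Filament cross-section = π × (2.85/2)² = 6.3794 mm².
L = 220000 mm³ / 6.3794 mm² = 34486 mm, i.e. 34.49 m.

34.49 m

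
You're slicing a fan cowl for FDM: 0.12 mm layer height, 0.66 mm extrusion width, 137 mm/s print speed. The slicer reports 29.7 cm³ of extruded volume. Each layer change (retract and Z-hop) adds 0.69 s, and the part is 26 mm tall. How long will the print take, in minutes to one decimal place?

48.1 minutes

Bead cross-section = 0.12 × 0.66, so 0.0792 mm².
Path length: 29700 mm³ / 0.0792 mm² → 375000 mm.
Time extruding = 375000 / 137 = 2737.2 s.
Layer count = ceil(26 / 0.12) = 217.
Non-print overhead: 217 × 0.69 → 149.73 s.
Total = 2737.2 + 149.73 = 2886.93 s = 48.1 minutes.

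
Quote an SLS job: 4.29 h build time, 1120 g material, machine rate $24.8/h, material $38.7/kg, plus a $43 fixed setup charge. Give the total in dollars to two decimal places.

Time charge: 24.8 × 4.29 → $106.392.
Feedstock cost: 38.7 × 1120/1000 → $43.344.
Total = 106.392 + 43.344 + 43 = 192.736 ≈ $192.74.

$192.74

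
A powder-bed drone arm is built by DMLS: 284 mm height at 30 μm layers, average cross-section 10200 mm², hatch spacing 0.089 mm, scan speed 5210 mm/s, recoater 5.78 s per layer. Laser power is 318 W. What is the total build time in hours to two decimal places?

Layer count = ceil(284 / 0.03) = 9467.
Scan path per layer = 10200 / 0.089, so 114606.7 mm.
Per-layer scan time = 114606.7 / 5210 = 21.9974 s.
Layer cycle: 21.9974 + 5.78 → 27.7774 s.
Total: 9467 × 27.7774 s = 262968.6458 s → 73.05 hours.

73.05 hours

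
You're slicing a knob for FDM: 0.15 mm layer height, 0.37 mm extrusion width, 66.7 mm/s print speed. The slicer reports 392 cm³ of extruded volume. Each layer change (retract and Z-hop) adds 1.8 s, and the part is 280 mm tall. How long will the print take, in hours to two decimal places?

30.35 hours

Extrusion cross-section = 0.15 × 0.37, so 0.0555 mm².
Toolpath length = 392 cm³ / 0.0555 mm² = 392000 / 0.0555 = 7063063.1 mm.
Time extruding = 7063063.1 / 66.7, so 105893 s.
Number of layers: 280 / 0.15 → 1867 (rounded up).
Layer-change overhead = 1867 × 1.8, so 3360.6 s.
Total = 105893 + 3360.6 = 109253.6 s = 30.35 hours.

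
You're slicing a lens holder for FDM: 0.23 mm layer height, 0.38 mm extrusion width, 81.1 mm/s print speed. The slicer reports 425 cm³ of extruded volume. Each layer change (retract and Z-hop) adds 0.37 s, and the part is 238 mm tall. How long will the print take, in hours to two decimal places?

Bead cross-section = 0.23 × 0.38, so 0.0874 mm².
Toolpath length = 425 cm³ / 0.0874 mm² = 425000 / 0.0874 = 4862700.2 mm.
Time extruding = 4862700.2 / 81.1 = 59959.3 s.
Layer count = ceil(238 / 0.23) = 1035.
Layer-change overhead: 1035 × 0.37 → 382.95 s.
Altogether 59959.3 + 382.95 = 60342.25 s, i.e. 16.76 hours.

16.76 hours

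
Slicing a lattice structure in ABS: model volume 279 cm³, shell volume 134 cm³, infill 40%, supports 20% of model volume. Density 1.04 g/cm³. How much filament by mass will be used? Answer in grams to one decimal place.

Interior volume: 279 − 134 → 145 cm³.
Deposited infill: 0.40 × 145 → 58 cm³.
Support = 0.20 × 279, so 55.8 cm³.
Deposited volume: 134 + 58 + 55.8 → 247.8 cm³.
Mass = 247.8 × 1.04 = 257.712 g.

257.7 g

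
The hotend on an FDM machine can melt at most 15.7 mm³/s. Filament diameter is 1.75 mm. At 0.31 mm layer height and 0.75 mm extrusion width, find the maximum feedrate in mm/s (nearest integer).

Extrusion cross-section = 0.31 × 0.75 = 0.2325 mm².
Max speed = 15.7 / 0.2325 = 67.53 ≈ 68 mm/s.

68 mm/s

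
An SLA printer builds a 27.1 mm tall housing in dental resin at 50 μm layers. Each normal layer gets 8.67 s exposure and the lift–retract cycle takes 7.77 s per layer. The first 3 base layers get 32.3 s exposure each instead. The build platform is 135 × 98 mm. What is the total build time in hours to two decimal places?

Layers = ⌈27.1/0.05⌉ = 542.
Burn-in layers = 3 × (32.3 + 7.77) = 120.21 s.
Normal layers: 539 × (8.67 + 7.77) → 8861.16 s.
Total = 120.21 + 8861.16 = 8981.37 s = 2.49 hours.

2.49 hours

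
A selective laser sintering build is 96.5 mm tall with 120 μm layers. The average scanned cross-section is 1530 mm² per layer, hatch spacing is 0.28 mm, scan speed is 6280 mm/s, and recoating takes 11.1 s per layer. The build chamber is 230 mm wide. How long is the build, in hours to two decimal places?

Number of layers: 96.5 / 0.12 → 805 (rounded up).
Per-layer scan distance: 1530 / 0.28 → 5464.3 mm.
Per-layer scan time = 5464.3 / 6280 = 0.8701 s.
Per-layer time = 0.8701 + 11.1 = 11.9701 s.
Total: 805 × 11.9701 s = 9635.9305 s → 2.68 hours.

2.68 hours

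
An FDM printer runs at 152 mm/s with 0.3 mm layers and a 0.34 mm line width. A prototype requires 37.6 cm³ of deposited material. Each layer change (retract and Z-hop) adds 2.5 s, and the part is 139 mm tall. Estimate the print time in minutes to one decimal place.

Line area = 0.3 × 0.34 = 0.102 mm².
Path length: 37600 mm³ / 0.102 mm² → 368627.5 mm.
Print-move time = 368627.5 / 152 = 2425.2 s.
Layers = ⌈139/0.3⌉ = 464.
Z-hop total = 464 × 2.5 = 1160 s.
Total = 2425.2 + 1160 = 3585.2 s = 59.8 minutes.

59.8 minutes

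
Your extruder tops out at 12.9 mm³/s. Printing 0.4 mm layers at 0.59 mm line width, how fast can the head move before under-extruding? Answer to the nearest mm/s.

Bead cross-section = 0.4 × 0.59 = 0.236 mm².
v_max = Q/A = 12.9/0.236 = 54.66 mm/s → 55 mm/s.

55 mm/s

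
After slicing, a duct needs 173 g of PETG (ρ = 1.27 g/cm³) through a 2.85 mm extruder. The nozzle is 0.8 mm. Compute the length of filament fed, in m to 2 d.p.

Volume = 173 g / 1.27 g·cm⁻³ = 136.2205 cm³ = 136220.5 mm³.
Cross-section of 2.85 mm filament: π·(2.85/2)² = 6.3794 mm².
Length = 136220.5 / 6.3794 = 21353.18 mm = 21.35 m.

21.35 m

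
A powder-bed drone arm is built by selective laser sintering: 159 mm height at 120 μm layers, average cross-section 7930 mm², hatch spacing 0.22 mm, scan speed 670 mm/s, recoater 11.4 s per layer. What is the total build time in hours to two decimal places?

Layer count = ceil(159 / 0.12) = 1325.
Scan path per layer = 7930 / 0.22 = 36045.5 mm.
Per-layer scan time: 36045.5 / 670 → 53.7993 s.
Layer cycle = 53.7993 + 11.4 = 65.1993 s.
Total: 1325 × 65.1993 s = 86389.0725 s → 24.00 hours.

24.00 hours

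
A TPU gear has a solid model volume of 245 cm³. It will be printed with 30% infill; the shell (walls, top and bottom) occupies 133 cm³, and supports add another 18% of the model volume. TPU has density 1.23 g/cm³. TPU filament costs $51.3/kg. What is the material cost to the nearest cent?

Infill region = 245 − 133, so 112 cm³.
Infill deposited: 0.30 × 112 → 33.6 cm³.
Support = 0.18 × 245, so 44.1 cm³.
Total extruded = 133 + 33.6 + 44.1, so 210.7 cm³.
Mass: 210.7 × 1.23 → 259.161 g.
At $51.3/kg: 259.161/1000 × 51.3 = $13.29.

$13.29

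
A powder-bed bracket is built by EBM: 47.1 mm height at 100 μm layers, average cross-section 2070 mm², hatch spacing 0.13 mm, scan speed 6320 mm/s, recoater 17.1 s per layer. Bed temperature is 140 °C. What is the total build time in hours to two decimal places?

2.57 hours

Number of layers: 47.1 / 0.1 → 471 (rounded up).
Scan path per layer: 2070 / 0.13 → 15923.1 mm.
Beam time per layer = 15923.1 / 6320 = 2.5195 s.
Time per layer: 2.5195 + 17.1 → 19.6195 s.
Build time = 471 × 19.6195 = 9240.7845 s = 2.57 hours.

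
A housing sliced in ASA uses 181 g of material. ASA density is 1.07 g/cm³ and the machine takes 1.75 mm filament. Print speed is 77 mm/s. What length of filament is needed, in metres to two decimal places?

Volume = 181 g / 1.07 g·cm⁻³ = 169.1589 cm³ = 169158.9 mm³.
Cross-section of 1.75 mm filament: π·(1.75/2)² = 2.4053 mm².
Length = 169158.9 / 2.4053 = 70327.57 mm = 70.33 m.

70.33 m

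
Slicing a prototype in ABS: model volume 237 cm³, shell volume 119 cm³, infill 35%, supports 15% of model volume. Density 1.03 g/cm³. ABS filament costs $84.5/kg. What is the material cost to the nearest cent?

$17.05

Interior volume: 237 − 119 → 118 cm³.
Infill deposited = 0.35 × 118 = 41.3 cm³.
Support = 0.15 × 237, so 35.55 cm³.
Total printed volume: 119 + 41.3 + 35.55 → 195.85 cm³.
Mass = 195.85 × 1.03, so 201.7255 g.
Cost = 201.7255 g / 1000 × $84.5/kg = $17.05.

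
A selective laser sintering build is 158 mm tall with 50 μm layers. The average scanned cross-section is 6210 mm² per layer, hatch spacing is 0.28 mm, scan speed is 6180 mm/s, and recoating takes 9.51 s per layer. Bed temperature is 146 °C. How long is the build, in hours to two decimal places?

Number of layers: 158 / 0.05 → 3160 (rounded up).
Hatch length per layer = 6210 / 0.28, so 22178.6 mm.
Laser time per layer: 22178.6 / 6180 → 3.5888 s.
Per-layer time = 3.5888 + 9.51, so 13.0988 s.
3160 layers × 13.0988 s/layer = 41392.208 s, i.e. 11.50 hours.

11.50 hours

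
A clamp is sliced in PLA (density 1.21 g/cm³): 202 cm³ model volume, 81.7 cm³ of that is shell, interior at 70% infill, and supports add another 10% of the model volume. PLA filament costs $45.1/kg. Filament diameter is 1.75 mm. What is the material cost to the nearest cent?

Volume inside the shell: 202 − 81.7 → 120.3 cm³.
Infill deposited = 0.70 × 120.3 = 84.21 cm³.
Support: 0.10 × 202 → 20.2 cm³.
Total printed volume: 81.7 + 84.21 + 20.2 → 186.11 cm³.
Mass: 186.11 × 1.21 → 225.1931 g.
Cost = 225.1931 g / 1000 × $45.1/kg = $10.16.

$10.16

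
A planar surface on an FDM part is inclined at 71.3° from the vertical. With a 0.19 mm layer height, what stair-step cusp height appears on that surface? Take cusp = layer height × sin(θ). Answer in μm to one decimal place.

180.0 μm

h_c = t·sin θ = 0.19 × 0.9472 = 0.179968 mm (180.0 μm).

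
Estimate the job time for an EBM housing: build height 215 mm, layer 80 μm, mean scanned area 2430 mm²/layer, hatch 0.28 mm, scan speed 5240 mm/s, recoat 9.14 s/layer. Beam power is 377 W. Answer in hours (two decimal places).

8.06 hours

Layer count = ceil(215 / 0.08) = 2688.
Per-layer scan distance: 2430 / 0.28 → 8678.6 mm.
Beam time per layer = 8678.6 / 5240, so 1.6562 s.
Per-layer time = 1.6562 + 9.14 = 10.7962 s.
Total: 2688 × 10.7962 s = 29020.1856 s → 8.06 hours.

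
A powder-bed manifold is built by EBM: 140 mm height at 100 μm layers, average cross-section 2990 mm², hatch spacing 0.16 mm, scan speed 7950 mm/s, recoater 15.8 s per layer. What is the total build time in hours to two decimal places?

7.06 hours

Layers = ⌈140/0.1⌉ = 1400.
Scan path per layer = 2990 / 0.16, so 18687.5 mm.
Scan time per layer = 18687.5 / 7950 = 2.3506 s.
Time per layer = 2.3506 + 15.8 = 18.1506 s.
1400 layers × 18.1506 s/layer = 25410.84 s, i.e. 7.06 hours.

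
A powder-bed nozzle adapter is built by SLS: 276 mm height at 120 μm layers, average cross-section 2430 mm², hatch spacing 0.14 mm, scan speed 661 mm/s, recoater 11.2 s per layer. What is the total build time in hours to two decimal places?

Layer count = ceil(276 / 0.12) = 2300.
Per-layer scan distance = 2430 / 0.14 = 17357.1 mm.
Laser time per layer = 17357.1 / 661 = 26.2589 s.
Per-layer time = 26.2589 + 11.2, so 37.4589 s.
Total: 2300 × 37.4589 s = 86155.47 s → 23.93 hours.

23.93 hours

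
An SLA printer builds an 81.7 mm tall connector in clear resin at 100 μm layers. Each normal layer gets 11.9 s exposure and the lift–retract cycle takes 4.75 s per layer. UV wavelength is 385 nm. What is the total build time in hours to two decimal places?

Layers = ⌈81.7/0.1⌉ = 817.
Per-layer time: 11.9 + 4.75 → 16.65 s.
Total = 817 × 16.65 = 13603.05 s = 3.78 hours.

3.78 hours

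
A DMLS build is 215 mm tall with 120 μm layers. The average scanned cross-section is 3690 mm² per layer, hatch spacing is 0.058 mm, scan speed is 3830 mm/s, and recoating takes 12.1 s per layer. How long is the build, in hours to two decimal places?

Layers = ⌈215/0.12⌉ = 1792.
Per-layer scan distance = 3690 / 0.058 = 63620.7 mm.
Laser time per layer: 63620.7 / 3830 → 16.6111 s.
Per-layer time: 16.6111 + 12.1 → 28.7111 s.
Total: 1792 × 28.7111 s = 51450.2912 s → 14.29 hours.

14.29 hours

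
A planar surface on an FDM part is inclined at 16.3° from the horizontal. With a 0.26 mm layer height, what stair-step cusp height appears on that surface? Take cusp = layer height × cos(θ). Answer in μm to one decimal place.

Cusp = layer height × cos(16.3°) = 0.26 × 0.9598 = 0.249548 mm = 249.5 μm.

249.5 μm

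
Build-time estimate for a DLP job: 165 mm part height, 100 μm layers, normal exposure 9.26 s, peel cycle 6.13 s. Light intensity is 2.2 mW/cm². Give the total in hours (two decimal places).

7.05 hours

Number of layers: 165 / 0.1 → 1650 (rounded up).
Cycle time = 9.26 + 6.13 = 15.39 s.
Total = 1650 × 15.39 = 25393.5 s = 7.05 hours.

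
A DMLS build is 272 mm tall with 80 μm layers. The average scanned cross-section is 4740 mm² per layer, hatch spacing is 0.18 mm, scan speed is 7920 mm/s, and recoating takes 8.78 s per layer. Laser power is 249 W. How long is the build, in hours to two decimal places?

11.43 hours

Layer count = ceil(272 / 0.08) = 3400.
Per-layer scan distance = 4740 / 0.18 = 26333.3 mm.
Laser time per layer: 26333.3 / 7920 → 3.3249 s.
Per-layer time: 3.3249 + 8.78 → 12.1049 s.
Build time = 3400 × 12.1049 = 41156.66 s = 11.43 hours.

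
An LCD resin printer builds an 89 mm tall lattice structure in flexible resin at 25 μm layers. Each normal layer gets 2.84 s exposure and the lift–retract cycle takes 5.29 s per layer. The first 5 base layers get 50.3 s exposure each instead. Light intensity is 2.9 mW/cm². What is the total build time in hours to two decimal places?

8.11 hours

Number of layers: 89 / 0.025 → 3560 (rounded up).
Bottom layers: 5 × (50.3 + 5.29) → 277.95 s.
Normal layers = 3555 × (2.84 + 5.29), so 28902.15 s.
Total = 277.95 + 28902.15 = 29180.1 s = 8.11 hours.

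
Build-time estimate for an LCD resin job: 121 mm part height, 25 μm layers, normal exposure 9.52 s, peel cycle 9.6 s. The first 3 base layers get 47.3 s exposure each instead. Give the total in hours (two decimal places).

Number of layers: 121 / 0.025 → 4840 (rounded up).
Base layers = 3 × (47.3 + 9.6) = 170.7 s.
Remaining layers: 4837 × (9.52 + 9.6) → 92483.44 s.
Sum: 170.7 + 92483.44 = 92654.14 s → 25.74 hours.

25.74 hours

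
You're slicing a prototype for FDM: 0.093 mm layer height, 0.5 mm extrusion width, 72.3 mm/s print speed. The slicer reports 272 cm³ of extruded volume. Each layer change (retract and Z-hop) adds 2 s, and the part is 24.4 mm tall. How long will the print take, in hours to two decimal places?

Extrusion cross-section: 0.093 × 0.5 → 0.0465 mm².
Path length: 272000 mm³ / 0.0465 mm² → 5849462.4 mm.
Extrusion time: 5849462.4 / 72.3 → 80905.4 s.
Number of layers: 24.4 / 0.093 → 263 (rounded up).
Z-hop total = 263 × 2 = 526 s.
Altogether 80905.4 + 526 = 81431.4 s, i.e. 22.62 hours.

22.62 hours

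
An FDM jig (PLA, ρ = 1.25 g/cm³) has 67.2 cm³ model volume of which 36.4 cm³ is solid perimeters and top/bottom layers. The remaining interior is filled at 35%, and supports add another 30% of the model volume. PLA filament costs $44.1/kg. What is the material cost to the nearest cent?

$3.71

Volume inside the shell = 67.2 − 36.4, so 30.8 cm³.
Infill volume = 0.35 × 30.8 = 10.78 cm³.
Support = 0.30 × 67.2, so 20.16 cm³.
Total extruded: 36.4 + 10.78 + 20.16 → 67.34 cm³.
Mass = 67.34 × 1.25 = 84.175 g.
Cost = 84.175 g / 1000 × $44.1/kg = $3.71.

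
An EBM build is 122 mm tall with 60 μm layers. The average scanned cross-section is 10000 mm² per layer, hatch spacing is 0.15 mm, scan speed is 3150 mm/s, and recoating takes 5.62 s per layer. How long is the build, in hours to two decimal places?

15.13 hours

Layer count = ceil(122 / 0.06) = 2034.
Scan path per layer = 10000 / 0.15 = 66666.7 mm.
Per-layer scan time = 66666.7 / 3150 = 21.164 s.
Layer cycle = 21.164 + 5.62 = 26.784 s.
Build time = 2034 × 26.784 = 54478.656 s = 15.13 hours.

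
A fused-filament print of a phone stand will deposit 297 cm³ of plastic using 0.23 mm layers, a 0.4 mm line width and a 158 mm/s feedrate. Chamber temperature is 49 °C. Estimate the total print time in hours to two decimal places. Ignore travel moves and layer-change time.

5.68 hours

Extrusion cross-section = 0.23 × 0.4, so 0.092 mm².
Path length: 297000 mm³ / 0.092 mm² → 3228260.9 mm.
Print-move time = 3228260.9 / 158 = 20432 s.
Converting: 20432 s = 5.68 hours.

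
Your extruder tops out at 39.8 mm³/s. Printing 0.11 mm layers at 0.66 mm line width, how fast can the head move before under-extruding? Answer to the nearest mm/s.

Extrusion cross-section = 0.11 × 0.66 = 0.0726 mm².
v_max = Q/A = 39.8/0.0726 = 548.21 mm/s → 548 mm/s.

548 mm/s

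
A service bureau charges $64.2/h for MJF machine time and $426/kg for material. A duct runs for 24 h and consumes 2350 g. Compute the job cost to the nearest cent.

$2541.90

Machine-time cost = 64.2 × 24, so $1540.80.
Material charge: 426 × 2350/1000 → $1001.10.
Job cost: 1540.80 + 1001.10 = $2541.90.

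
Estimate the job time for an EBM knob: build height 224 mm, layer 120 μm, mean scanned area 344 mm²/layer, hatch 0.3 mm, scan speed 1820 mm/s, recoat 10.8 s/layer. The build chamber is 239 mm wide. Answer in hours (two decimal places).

5.93 hours

Layer count = ceil(224 / 0.12) = 1867.
Hatch length per layer: 344 / 0.3 → 1146.7 mm.
Scan time per layer = 1146.7 / 1820 = 0.6301 s.
Layer cycle: 0.6301 + 10.8 → 11.4301 s.
Build time = 1867 × 11.4301 = 21339.9967 s = 5.93 hours.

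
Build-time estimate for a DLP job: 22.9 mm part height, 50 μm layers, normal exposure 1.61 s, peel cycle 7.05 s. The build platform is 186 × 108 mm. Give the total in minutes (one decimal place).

Layer count = ceil(22.9 / 0.05) = 458.
Each layer takes: 1.61 + 7.05 → 8.66 s.
Total = 458 × 8.66 = 3966.28 s = 66.1 minutes.

66.1 minutes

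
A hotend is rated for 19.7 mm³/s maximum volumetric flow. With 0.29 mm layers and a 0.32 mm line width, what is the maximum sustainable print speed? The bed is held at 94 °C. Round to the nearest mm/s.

A: 0.29 × 0.32 → 0.0928 mm².
Max speed = 19.7 / 0.0928 = 212.28 ≈ 212 mm/s.

212 mm/s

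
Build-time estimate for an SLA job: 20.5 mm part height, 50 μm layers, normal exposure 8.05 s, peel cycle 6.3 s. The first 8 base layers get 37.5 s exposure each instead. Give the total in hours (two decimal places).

Number of layers: 20.5 / 0.05 → 410 (rounded up).
Bottom layers = 8 × (37.5 + 6.3), so 350.4 s.
Normal layers = 402 × (8.05 + 6.3) = 5768.7 s.
Total = 350.4 + 5768.7 = 6119.1 s = 1.70 hours.

1.70 hours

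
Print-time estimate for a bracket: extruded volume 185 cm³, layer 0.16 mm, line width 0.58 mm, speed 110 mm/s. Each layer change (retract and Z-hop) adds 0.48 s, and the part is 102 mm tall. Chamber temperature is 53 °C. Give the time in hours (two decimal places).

5.12 hours

Line area: 0.16 × 0.58 → 0.0928 mm².
Path length: 185000 mm³ / 0.0928 mm² → 1993534.5 mm.
Print-move time = 1993534.5 / 110 = 18123 s.
Layer count = ceil(102 / 0.16) = 638.
Layer-change overhead = 638 × 0.48, so 306.24 s.
Total = 18123 + 306.24 = 18429.24 s = 5.12 hours.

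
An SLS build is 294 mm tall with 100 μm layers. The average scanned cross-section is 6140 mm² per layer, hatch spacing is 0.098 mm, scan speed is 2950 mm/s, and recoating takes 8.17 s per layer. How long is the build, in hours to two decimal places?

Layers = ⌈294/0.1⌉ = 2940.
Per-layer scan distance = 6140 / 0.098, so 62653.1 mm.
Laser time per layer = 62653.1 / 2950 = 21.2383 s.
Layer cycle = 21.2383 + 8.17 = 29.4083 s.
Total: 2940 × 29.4083 s = 86460.402 s → 24.02 hours.

24.02 hours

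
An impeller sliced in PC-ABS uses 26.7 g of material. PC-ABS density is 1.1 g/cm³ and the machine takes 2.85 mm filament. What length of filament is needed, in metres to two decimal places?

3.80 m

Extruded volume: 26.7/1.1 = 24.2727 cm³ (24272.7 mm³).
A = π r² = π × 1.425² = 6.3794 mm².
L = V/A = 24272.7/6.3794 = 3804.86 mm → 3.80 m.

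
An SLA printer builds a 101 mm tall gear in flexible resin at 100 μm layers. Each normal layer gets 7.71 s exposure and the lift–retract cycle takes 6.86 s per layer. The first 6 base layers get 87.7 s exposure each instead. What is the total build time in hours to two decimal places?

4.22 hours

Number of layers: 101 / 0.1 → 1010 (rounded up).
Burn-in layers: 6 × (87.7 + 6.86) → 567.36 s.
Normal layers = 1004 × (7.71 + 6.86), so 14628.28 s.
Sum: 567.36 + 14628.28 = 15195.64 s → 4.22 hours.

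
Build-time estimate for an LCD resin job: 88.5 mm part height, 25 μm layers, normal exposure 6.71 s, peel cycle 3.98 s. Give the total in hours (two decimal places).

Layer count = ceil(88.5 / 0.025) = 3540.
Cycle time = 6.71 + 3.98, so 10.69 s.
Total = 3540 × 10.69 = 37842.6 s = 10.51 hours.

10.51 hours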